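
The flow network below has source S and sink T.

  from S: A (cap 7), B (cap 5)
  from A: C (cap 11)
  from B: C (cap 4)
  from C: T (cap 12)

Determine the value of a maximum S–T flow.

11

Augment S→A→C→T: bottleneck 7, flow now 7.
Augment S→B→C→T: bottleneck 4, flow now 11.
No augmenting path remains; maximum flow = 11.
In the residual graph, reachable from S: {S, B}.
Min-cut edges: S→A (7), B→C (4); capacity 7 + 4 = 11.
This cut is saturated, so no flow can exceed 11.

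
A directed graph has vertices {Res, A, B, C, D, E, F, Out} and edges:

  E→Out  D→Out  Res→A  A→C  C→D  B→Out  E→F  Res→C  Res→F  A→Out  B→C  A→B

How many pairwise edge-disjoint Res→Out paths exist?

2

Assign every edge capacity 1; by Menger, the answer equals the max flow.
Path Res→A→Out (+1); total 1.
Path Res→C→D→Out (+1); total 2.
No residual Res→Out path; max flow = 2.
Certifying cut of size 2: {Res→A, Res→C}.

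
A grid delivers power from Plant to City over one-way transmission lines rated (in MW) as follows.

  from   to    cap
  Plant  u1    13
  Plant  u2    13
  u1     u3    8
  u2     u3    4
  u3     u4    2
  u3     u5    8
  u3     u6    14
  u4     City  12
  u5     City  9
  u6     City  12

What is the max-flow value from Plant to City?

12

Augment Plant→u1→u3→u4→City: bottleneck 2, flow now 2.
Augment Plant→u1→u3→u5→City: bottleneck 6, flow now 8.
Augment Plant→u2→u3→u5→City: bottleneck 2, flow now 10.
Augment Plant→u2→u3→u6→City: bottleneck 2, flow now 12.
No augmenting path remains; maximum flow = 12.
In the residual graph, reachable from Plant: {Plant, u1, u2}.
Min-cut edges: u1→u3 (8), u2→u3 (4); capacity 8 + 4 = 12.
This cut is saturated, so no flow can exceed 12.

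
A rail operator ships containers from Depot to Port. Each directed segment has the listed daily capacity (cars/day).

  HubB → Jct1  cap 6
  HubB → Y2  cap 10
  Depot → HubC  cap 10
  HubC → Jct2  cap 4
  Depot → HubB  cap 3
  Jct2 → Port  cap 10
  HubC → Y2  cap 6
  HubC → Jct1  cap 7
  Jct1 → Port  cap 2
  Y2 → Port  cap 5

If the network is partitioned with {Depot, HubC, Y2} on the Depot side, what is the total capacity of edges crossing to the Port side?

19

Edges leaving {Depot, HubC, Y2}: Depot→HubB (3), HubC→Jct2 (4), HubC→Jct1 (7), Y2→Port (5).
Cut capacity = 3 + 4 + 7 + 5 = 19.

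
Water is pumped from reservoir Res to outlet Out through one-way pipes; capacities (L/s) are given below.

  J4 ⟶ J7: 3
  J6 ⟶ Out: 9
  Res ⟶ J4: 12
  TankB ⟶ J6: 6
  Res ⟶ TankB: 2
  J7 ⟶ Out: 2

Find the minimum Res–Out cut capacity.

Augment Res→J4→J7→Out: bottleneck 2, flow now 2.
Augment Res→TankB→J6→Out: bottleneck 2, flow now 4.
No augmenting path remains; maximum flow = 4.
By max-flow min-cut, the minimum cut capacity equals the max flow.
In the residual graph, reachable from Res: {Res, J4, J7}.
Min-cut edges: Res→TankB (2), J7→Out (2); capacity 2 + 2 = 4.

4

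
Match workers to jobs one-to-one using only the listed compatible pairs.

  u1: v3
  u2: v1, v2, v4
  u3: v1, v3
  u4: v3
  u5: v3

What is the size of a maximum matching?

3

Unit-capacity flow: source→left, listed edges, right→sink; max matching = max flow.
Augmenting path u1→v3 (+1); matched 1.
Augmenting path u2→v1 (+1); matched 2.
Augmenting path u3→v1→u2→v2 (+1); matched 3.
No augmenting path remains; maximum matching = 3.
König certificate: {u2, u3, v3} is a vertex cover of size 3 (every listed pair touches it), so no matching can be larger.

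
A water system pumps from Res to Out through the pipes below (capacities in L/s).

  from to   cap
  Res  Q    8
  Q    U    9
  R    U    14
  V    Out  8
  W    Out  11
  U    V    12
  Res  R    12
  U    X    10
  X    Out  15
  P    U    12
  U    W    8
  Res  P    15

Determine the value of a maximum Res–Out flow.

Augment Res→P→U→V→Out: bottleneck 8, flow now 8.
Augment Res→P→U→W→Out: bottleneck 4, flow now 12.
Augment Res→Q→U→W→Out: bottleneck 4, flow now 16.
Augment Res→Q→U→X→Out: bottleneck 4, flow now 20.
Augment Res→R→U→X→Out: bottleneck 6, flow now 26.
No augmenting path remains; maximum flow = 26.
In the residual graph, reachable from Res: {Res, P, Q, R, U, V}.
Min-cut edges: U→W (8), U→X (10), V→Out (8); capacity 8 + 10 + 8 = 26.
This cut is saturated, so no flow can exceed 26.

26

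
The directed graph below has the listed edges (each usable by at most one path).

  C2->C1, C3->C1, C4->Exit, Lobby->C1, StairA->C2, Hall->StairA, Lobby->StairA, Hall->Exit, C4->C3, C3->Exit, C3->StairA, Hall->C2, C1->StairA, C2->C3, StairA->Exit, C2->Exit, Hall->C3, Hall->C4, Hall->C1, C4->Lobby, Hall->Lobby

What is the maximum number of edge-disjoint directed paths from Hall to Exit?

5

Assign every edge capacity 1; by Menger, the answer equals the max flow.
Path Hall→Exit (+1); total 1.
Path Hall→C4→Exit (+1); total 2.
Path Hall→C2→Exit (+1); total 3.
Path Hall→C3→Exit (+1); total 4.
Path Hall→StairA→Exit (+1); total 5.
No residual Hall→Exit path; max flow = 5.
Certifying cut of size 5: {C2→Exit, C3→Exit, Hall→C4, Hall→Exit, StairA→Exit}.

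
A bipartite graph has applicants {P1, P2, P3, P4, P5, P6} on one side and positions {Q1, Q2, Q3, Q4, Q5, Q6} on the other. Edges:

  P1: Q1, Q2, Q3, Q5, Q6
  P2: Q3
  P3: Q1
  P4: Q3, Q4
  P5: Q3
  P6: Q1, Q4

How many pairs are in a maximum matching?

Unit-capacity flow: source→left, listed edges, right→sink; max matching = max flow.
Augmenting path P1→Q1 (+1); matched 1.
Augmenting path P2→Q3 (+1); matched 2.
Augmenting path P4→Q4 (+1); matched 3.
Augmenting path P3→Q1→P1→Q2 (+1); matched 4.
No augmenting path remains; maximum matching = 4.
König certificate: {P1, Q1, Q3, Q4} is a vertex cover of size 4 (every listed pair touches it), so no matching can be larger.

4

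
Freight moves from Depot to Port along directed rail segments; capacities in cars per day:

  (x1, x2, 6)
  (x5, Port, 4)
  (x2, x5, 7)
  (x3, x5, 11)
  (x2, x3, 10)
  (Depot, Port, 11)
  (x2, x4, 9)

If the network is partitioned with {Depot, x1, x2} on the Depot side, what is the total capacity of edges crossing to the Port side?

37

Edges leaving {Depot, x1, x2}: Depot→Port (11), x2→x3 (10), x2→x4 (9), x2→x5 (7).
Cut capacity = 11 + 10 + 9 + 7 = 37.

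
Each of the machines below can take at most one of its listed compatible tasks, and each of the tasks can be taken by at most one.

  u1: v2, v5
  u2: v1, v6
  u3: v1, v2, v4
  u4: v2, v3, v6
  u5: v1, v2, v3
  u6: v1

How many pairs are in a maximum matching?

Unit-capacity flow: source→left, listed edges, right→sink; max matching = max flow.
Augmenting path u1→v2 (+1); matched 1.
Augmenting path u2→v1 (+1); matched 2.
Augmenting path u3→v4 (+1); matched 3.
Augmenting path u4→v3 (+1); matched 4.
Augmenting path u5→v1→u2→v6 (+1); matched 5.
Augmenting path u6→v1→u5→v2→u1→v5 (+1); matched 6.
No augmenting path remains; maximum matching = 6.
König certificate: {u1, u2, u3, u4, u5, u6} is a vertex cover of size 6 (every listed pair touches it), so no matching can be larger.

6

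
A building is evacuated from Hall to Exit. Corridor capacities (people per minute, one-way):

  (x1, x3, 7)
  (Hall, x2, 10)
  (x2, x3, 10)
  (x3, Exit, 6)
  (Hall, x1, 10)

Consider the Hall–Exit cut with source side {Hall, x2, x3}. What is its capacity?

Edges leaving {Hall, x2, x3}: Hall→x1 (10), x3→Exit (6).
Cut capacity = 10 + 6 = 16.

16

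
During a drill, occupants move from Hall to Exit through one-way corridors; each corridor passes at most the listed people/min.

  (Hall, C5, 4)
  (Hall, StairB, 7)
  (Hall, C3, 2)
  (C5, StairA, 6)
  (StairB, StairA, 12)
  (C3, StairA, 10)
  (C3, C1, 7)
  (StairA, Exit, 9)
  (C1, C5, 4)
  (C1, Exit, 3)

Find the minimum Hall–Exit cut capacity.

11

Augment Hall→C5→StairA→Exit: bottleneck 4, flow now 4.
Augment Hall→StairB→StairA→Exit: bottleneck 5, flow now 9.
Augment Hall→C3→C1→Exit: bottleneck 2, flow now 11.
No augmenting path remains; maximum flow = 11.
By max-flow min-cut, the minimum cut capacity equals the max flow.
In the residual graph, reachable from Hall: {Hall, C5, StairB, StairA}.
Min-cut edges: Hall→C3 (2), StairA→Exit (9); capacity 2 + 9 = 11.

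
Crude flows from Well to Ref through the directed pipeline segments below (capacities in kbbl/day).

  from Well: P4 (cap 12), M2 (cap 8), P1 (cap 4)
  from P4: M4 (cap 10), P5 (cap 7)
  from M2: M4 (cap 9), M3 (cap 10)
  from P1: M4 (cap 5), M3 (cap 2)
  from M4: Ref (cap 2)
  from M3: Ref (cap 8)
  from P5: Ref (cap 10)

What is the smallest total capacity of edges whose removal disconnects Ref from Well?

17

Augment Well→P4→M4→Ref: bottleneck 2, flow now 2.
Augment Well→P4→P5→Ref: bottleneck 7, flow now 9.
Augment Well→M2→M3→Ref: bottleneck 8, flow now 17.
No augmenting path remains; maximum flow = 17.
By max-flow min-cut, the minimum cut capacity equals the max flow.
In the residual graph, reachable from Well: {Well, P4, M2, P1, M4, M3}.
Min-cut edges: P4→P5 (7), M4→Ref (2), M3→Ref (8); capacity 7 + 2 + 8 = 17.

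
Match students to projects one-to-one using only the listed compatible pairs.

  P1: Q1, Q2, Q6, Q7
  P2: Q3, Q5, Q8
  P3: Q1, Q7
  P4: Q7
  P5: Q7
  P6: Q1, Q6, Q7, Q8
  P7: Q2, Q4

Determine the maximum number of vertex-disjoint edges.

6

Unit-capacity flow: source→left, listed edges, right→sink; max matching = max flow.
Augmenting path P1→Q1 (+1); matched 1.
Augmenting path P2→Q3 (+1); matched 2.
Augmenting path P3→Q7 (+1); matched 3.
Augmenting path P6→Q6 (+1); matched 4.
Augmenting path P7→Q2 (+1); matched 5.
Augmenting path P4→Q7→P3→Q1→P1→Q2→P7→Q4 (+1); matched 6.
No augmenting path remains; maximum matching = 6.
König certificate: {P1, P2, P3, P6, P7, Q7} is a vertex cover of size 6 (every listed pair touches it), so no matching can be larger.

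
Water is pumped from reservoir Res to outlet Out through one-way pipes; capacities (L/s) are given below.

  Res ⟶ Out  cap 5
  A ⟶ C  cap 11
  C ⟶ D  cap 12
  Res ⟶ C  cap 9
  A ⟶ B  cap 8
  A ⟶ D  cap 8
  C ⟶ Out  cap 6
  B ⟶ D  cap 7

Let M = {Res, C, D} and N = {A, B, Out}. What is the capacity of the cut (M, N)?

11

Edges leaving {Res, C, D}: Res→Out (5), C→Out (6).
Cut capacity = 5 + 6 = 11.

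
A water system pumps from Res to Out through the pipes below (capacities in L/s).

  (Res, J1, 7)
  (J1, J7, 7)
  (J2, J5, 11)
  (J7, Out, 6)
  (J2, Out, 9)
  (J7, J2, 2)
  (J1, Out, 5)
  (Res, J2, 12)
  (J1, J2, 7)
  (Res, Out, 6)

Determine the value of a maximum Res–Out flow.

Augment Res→Out: bottleneck 6, flow now 6.
Augment Res→J1→Out: bottleneck 5, flow now 11.
Augment Res→J2→Out: bottleneck 9, flow now 20.
Augment Res→J1→J7→Out: bottleneck 2, flow now 22.
No augmenting path remains; maximum flow = 22.
In the residual graph, reachable from Res: {Res, J2, J5}.
Min-cut edges: Res→J1 (7), Res→Out (6), J2→Out (9); capacity 7 + 6 + 9 = 22.
This cut is saturated, so no flow can exceed 22.

22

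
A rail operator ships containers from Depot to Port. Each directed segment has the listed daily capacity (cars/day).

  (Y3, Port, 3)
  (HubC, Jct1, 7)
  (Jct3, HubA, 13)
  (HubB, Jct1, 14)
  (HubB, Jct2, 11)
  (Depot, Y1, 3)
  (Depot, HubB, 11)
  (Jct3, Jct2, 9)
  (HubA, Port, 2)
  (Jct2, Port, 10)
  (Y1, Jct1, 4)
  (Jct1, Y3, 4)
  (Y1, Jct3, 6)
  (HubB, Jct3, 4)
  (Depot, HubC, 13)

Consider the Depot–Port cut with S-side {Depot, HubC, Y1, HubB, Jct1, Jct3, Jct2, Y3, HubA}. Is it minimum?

Given cut capacity: 10 + 3 + 2 = 15.
Augment Depot→HubB→Jct2→Port: bottleneck 10, flow now 10.
Augment Depot→HubC→Jct1→Y3→Port: bottleneck 3, flow now 13.
Augment Depot→Y1→Jct3→HubA→Port: bottleneck 2, flow now 15.
No augmenting path remains; maximum flow = 15.
Cut capacity 15 equals the max flow, so it is a minimum cut.

Yes — it is a minimum cut (capacity 15).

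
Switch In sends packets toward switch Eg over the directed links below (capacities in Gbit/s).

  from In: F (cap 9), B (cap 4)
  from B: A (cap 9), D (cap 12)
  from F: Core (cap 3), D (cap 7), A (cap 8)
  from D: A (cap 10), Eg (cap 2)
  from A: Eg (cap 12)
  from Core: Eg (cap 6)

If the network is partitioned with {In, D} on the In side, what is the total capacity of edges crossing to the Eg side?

Edges leaving {In, D}: In→B (4), In→F (9), D→A (10), D→Eg (2).
Cut capacity = 4 + 9 + 10 + 2 = 25.

25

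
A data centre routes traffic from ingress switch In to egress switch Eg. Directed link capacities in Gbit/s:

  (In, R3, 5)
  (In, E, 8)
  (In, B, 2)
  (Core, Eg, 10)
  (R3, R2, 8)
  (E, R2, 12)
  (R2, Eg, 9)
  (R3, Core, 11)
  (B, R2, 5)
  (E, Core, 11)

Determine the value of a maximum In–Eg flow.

15

Augment In→B→R2→Eg: bottleneck 2, flow now 2.
Augment In→R3→R2→Eg: bottleneck 5, flow now 7.
Augment In→E→R2→Eg: bottleneck 2, flow now 9.
Augment In→E→Core→Eg: bottleneck 6, flow now 15.
No augmenting path remains; maximum flow = 15.
In the residual graph, reachable from In: {In}.
Min-cut edges: In→B (2), In→R3 (5), In→E (8); capacity 2 + 5 + 8 = 15.
This cut is saturated, so no flow can exceed 15.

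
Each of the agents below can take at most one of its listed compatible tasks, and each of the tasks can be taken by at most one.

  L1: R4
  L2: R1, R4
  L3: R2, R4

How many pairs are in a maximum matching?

3

Unit-capacity flow: source→left, listed edges, right→sink; max matching = max flow.
Augmenting path L1→R4 (+1); matched 1.
Augmenting path L2→R1 (+1); matched 2.
Augmenting path L3→R2 (+1); matched 3.
No augmenting path remains; maximum matching = 3.
König certificate: {L1, L2, L3} is a vertex cover of size 3 (every listed pair touches it), so no matching can be larger.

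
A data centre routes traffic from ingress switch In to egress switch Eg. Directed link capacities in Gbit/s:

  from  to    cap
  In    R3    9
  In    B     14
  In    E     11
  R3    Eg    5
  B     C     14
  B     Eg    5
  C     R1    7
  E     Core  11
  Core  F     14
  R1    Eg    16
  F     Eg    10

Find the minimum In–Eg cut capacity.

27

Augment In→R3→Eg: bottleneck 5, flow now 5.
Augment In→B→Eg: bottleneck 5, flow now 10.
Augment In→B→C→R1→Eg: bottleneck 7, flow now 17.
Augment In→E→Core→F→Eg: bottleneck 10, flow now 27.
No augmenting path remains; maximum flow = 27.
By max-flow min-cut, the minimum cut capacity equals the max flow.
In the residual graph, reachable from In: {In, R3, B, C, E, Core, F}.
Min-cut edges: R3→Eg (5), B→Eg (5), C→R1 (7), F→Eg (10); capacity 5 + 5 + 7 + 10 = 27.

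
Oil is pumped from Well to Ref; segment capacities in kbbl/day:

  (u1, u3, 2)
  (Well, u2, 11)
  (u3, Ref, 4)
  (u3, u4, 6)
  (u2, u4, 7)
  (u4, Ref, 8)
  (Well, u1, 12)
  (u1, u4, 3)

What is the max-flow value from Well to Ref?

10

Augment Well→u1→u3→Ref: bottleneck 2, flow now 2.
Augment Well→u1→u4→Ref: bottleneck 3, flow now 5.
Augment Well→u2→u4→Ref: bottleneck 5, flow now 10.
No augmenting path remains; maximum flow = 10.
In the residual graph, reachable from Well: {Well, u1, u2, u4}.
Min-cut edges: u1→u3 (2), u4→Ref (8); capacity 2 + 8 = 10.
This cut is saturated, so no flow can exceed 10.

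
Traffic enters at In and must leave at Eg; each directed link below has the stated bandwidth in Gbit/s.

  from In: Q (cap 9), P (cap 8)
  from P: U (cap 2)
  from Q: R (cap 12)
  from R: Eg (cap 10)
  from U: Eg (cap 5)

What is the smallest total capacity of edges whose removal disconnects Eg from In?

Augment In→P→U→Eg: bottleneck 2, flow now 2.
Augment In→Q→R→Eg: bottleneck 9, flow now 11.
No augmenting path remains; maximum flow = 11.
By max-flow min-cut, the minimum cut capacity equals the max flow.
In the residual graph, reachable from In: {In, P}.
Min-cut edges: In→Q (9), P→U (2); capacity 9 + 2 = 11.

11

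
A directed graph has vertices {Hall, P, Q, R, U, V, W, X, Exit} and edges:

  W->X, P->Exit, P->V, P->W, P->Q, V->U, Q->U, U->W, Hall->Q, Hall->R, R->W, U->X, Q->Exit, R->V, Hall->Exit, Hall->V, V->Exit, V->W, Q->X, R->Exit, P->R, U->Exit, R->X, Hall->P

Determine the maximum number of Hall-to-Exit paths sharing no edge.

5

Assign every edge capacity 1; by Menger, the answer equals the max flow.
Path Hall→Exit (+1); total 1.
Path Hall→P→Exit (+1); total 2.
Path Hall→Q→Exit (+1); total 3.
Path Hall→R→Exit (+1); total 4.
Path Hall→V→Exit (+1); total 5.
No residual Hall→Exit path; max flow = 5.
Certifying cut of size 5: {Hall→Exit, Hall→P, Hall→Q, Hall→R, Hall→V}.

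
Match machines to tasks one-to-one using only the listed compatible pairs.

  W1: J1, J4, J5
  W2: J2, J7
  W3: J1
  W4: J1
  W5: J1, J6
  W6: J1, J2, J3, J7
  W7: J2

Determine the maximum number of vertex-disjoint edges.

Unit-capacity flow: source→left, listed edges, right→sink; max matching = max flow.
Augmenting path W1→J1 (+1); matched 1.
Augmenting path W2→J2 (+1); matched 2.
Augmenting path W5→J6 (+1); matched 3.
Augmenting path W6→J3 (+1); matched 4.
Augmenting path W3→J1→W1→J4 (+1); matched 5.
Augmenting path W7→J2→W2→J7 (+1); matched 6.
No augmenting path remains; maximum matching = 6.
König certificate: {W1, W2, W5, W6, W7, J1} is a vertex cover of size 6 (every listed pair touches it), so no matching can be larger.

6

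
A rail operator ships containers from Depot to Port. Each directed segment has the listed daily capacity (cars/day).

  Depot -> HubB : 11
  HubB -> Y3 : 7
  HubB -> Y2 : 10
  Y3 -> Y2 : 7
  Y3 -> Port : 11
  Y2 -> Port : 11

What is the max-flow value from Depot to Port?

Augment Depot→HubB→Y3→Port: bottleneck 7, flow now 7.
Augment Depot→HubB→Y2→Port: bottleneck 4, flow now 11.
No augmenting path remains; maximum flow = 11.
In the residual graph, reachable from Depot: {Depot}.
Min-cut edges: Depot→HubB (11); capacity 11 = 11.
This cut is saturated, so no flow can exceed 11.

11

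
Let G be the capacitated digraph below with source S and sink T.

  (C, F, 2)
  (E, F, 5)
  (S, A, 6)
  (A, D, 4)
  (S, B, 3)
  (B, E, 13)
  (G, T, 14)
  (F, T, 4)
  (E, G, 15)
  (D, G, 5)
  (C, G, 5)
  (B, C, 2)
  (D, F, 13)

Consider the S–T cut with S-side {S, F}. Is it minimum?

No — its capacity is 13, but the minimum cut has capacity 7.

Given cut capacity: 6 + 3 + 4 = 13.
Augment S→A→D→F→T: bottleneck 4, flow now 4.
Augment S→B→C→G→T: bottleneck 2, flow now 6.
Augment S→B→E→G→T: bottleneck 1, flow now 7.
No augmenting path remains; maximum flow = 7.
In the residual graph, reachable from S: {S, A}.
Min-cut edges: S→B (3), A→D (4); capacity 3 + 4 = 7.
Cut capacity 13 exceeds the max flow 7, so it is not minimum.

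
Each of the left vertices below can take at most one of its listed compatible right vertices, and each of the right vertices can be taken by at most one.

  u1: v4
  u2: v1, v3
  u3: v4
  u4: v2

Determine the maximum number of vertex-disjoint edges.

3

Unit-capacity flow: source→left, listed edges, right→sink; max matching = max flow.
Augmenting path u1→v4 (+1); matched 1.
Augmenting path u2→v1 (+1); matched 2.
Augmenting path u4→v2 (+1); matched 3.
No augmenting path remains; maximum matching = 3.
König certificate: {u2, u4, v4} is a vertex cover of size 3 (every listed pair touches it), so no matching can be larger.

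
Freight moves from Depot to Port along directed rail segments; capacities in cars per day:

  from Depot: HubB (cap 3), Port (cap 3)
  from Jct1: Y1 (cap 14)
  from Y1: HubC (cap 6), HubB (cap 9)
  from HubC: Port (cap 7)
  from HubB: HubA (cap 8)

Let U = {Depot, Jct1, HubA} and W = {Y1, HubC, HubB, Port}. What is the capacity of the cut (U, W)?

Edges leaving {Depot, Jct1, HubA}: Depot→HubB (3), Depot→Port (3), Jct1→Y1 (14).
Cut capacity = 3 + 3 + 14 = 20.

20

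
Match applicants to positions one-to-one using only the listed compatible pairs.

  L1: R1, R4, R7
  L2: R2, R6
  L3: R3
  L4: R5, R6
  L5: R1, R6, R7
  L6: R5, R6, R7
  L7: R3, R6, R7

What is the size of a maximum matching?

7

Unit-capacity flow: source→left, listed edges, right→sink; max matching = max flow.
Augmenting path L1→R1 (+1); matched 1.
Augmenting path L2→R2 (+1); matched 2.
Augmenting path L3→R3 (+1); matched 3.
Augmenting path L4→R5 (+1); matched 4.
Augmenting path L5→R6 (+1); matched 5.
Augmenting path L6→R7 (+1); matched 6.
Augmenting path L7→R6→L5→R1→L1→R4 (+1); matched 7.
No augmenting path remains; maximum matching = 7.
König certificate: {L1, L2, L3, L4, L5, L6, L7} is a vertex cover of size 7 (every listed pair touches it), so no matching can be larger.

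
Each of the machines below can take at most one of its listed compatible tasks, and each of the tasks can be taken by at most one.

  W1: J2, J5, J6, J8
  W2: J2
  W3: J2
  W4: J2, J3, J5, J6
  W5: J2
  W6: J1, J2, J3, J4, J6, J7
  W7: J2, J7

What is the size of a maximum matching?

5

Unit-capacity flow: source→left, listed edges, right→sink; max matching = max flow.
Augmenting path W1→J2 (+1); matched 1.
Augmenting path W4→J3 (+1); matched 2.
Augmenting path W6→J1 (+1); matched 3.
Augmenting path W7→J7 (+1); matched 4.
Augmenting path W2→J2→W1→J5 (+1); matched 5.
No augmenting path remains; maximum matching = 5.
König certificate: {W1, W4, W6, W7, J2} is a vertex cover of size 5 (every listed pair touches it), so no matching can be larger.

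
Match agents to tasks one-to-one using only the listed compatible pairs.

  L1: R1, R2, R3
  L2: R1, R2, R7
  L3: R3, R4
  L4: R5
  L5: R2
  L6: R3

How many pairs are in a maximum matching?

6

Unit-capacity flow: source→left, listed edges, right→sink; max matching = max flow.
Augmenting path L1→R1 (+1); matched 1.
Augmenting path L2→R2 (+1); matched 2.
Augmenting path L3→R3 (+1); matched 3.
Augmenting path L4→R5 (+1); matched 4.
Augmenting path L5→R2→L2→R7 (+1); matched 5.
Augmenting path L6→R3→L3→R4 (+1); matched 6.
No augmenting path remains; maximum matching = 6.
König certificate: {L1, L2, L3, L4, L5, L6} is a vertex cover of size 6 (every listed pair touches it), so no matching can be larger.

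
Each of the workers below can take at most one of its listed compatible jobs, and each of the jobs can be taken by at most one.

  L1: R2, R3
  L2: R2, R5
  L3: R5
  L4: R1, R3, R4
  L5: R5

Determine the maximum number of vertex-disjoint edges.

4

Unit-capacity flow: source→left, listed edges, right→sink; max matching = max flow.
Augmenting path L1→R2 (+1); matched 1.
Augmenting path L2→R5 (+1); matched 2.
Augmenting path L4→R1 (+1); matched 3.
Augmenting path L3→R5→L2→R2→L1→R3 (+1); matched 4.
No augmenting path remains; maximum matching = 4.
König certificate: {L1, L2, L4, R5} is a vertex cover of size 4 (every listed pair touches it), so no matching can be larger.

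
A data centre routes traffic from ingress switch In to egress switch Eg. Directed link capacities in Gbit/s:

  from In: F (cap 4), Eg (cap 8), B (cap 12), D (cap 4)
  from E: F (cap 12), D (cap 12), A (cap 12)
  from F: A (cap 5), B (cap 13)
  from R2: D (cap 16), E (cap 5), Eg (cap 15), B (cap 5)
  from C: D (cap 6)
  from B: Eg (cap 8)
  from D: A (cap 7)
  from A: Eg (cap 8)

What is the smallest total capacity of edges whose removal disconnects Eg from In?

Augment In→Eg: bottleneck 8, flow now 8.
Augment In→B→Eg: bottleneck 8, flow now 16.
Augment In→F→A→Eg: bottleneck 4, flow now 20.
Augment In→D→A→Eg: bottleneck 4, flow now 24.
No augmenting path remains; maximum flow = 24.
By max-flow min-cut, the minimum cut capacity equals the max flow.
In the residual graph, reachable from In: {In, B}.
Min-cut edges: In→F (4), In→D (4), In→Eg (8), B→Eg (8); capacity 4 + 4 + 8 + 8 = 24.

24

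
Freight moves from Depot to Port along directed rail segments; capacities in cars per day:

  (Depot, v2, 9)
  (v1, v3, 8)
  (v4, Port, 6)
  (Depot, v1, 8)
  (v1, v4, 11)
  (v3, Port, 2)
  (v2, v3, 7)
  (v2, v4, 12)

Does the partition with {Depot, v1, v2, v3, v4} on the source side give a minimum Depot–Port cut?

Yes — it is a minimum cut (capacity 8).

Given cut capacity: 2 + 6 = 8.
Augment Depot→v1→v3→Port: bottleneck 2, flow now 2.
Augment Depot→v1→v4→Port: bottleneck 6, flow now 8.
No augmenting path remains; maximum flow = 8.
Cut capacity 8 equals the max flow, so it is a minimum cut.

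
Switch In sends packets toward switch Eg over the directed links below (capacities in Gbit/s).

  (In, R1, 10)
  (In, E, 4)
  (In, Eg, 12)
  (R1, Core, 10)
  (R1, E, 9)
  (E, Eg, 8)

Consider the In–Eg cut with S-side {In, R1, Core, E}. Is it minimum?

Given cut capacity: 12 + 8 = 20.
Augment In→Eg: bottleneck 12, flow now 12.
Augment In→E→Eg: bottleneck 4, flow now 16.
Augment In→R1→E→Eg: bottleneck 4, flow now 20.
No augmenting path remains; maximum flow = 20.
Cut capacity 20 equals the max flow, so it is a minimum cut.

Yes — it is a minimum cut (capacity 20).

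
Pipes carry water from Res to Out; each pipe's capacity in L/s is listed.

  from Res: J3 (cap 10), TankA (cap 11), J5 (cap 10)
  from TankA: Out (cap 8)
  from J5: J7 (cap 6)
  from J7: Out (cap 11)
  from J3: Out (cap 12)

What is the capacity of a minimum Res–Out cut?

Augment Res→TankA→Out: bottleneck 8, flow now 8.
Augment Res→J3→Out: bottleneck 10, flow now 18.
Augment Res→J5→J7→Out: bottleneck 6, flow now 24.
No augmenting path remains; maximum flow = 24.
By max-flow min-cut, the minimum cut capacity equals the max flow.
In the residual graph, reachable from Res: {Res, TankA, J5}.
Min-cut edges: Res→J3 (10), TankA→Out (8), J5→J7 (6); capacity 10 + 8 + 6 = 24.

24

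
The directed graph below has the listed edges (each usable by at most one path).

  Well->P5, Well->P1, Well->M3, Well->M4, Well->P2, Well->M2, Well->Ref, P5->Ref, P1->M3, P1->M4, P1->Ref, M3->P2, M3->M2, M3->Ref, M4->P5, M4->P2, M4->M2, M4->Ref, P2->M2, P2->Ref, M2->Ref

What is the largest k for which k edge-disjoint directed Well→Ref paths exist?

Assign every edge capacity 1; by Menger, the answer equals the max flow.
Path Well→Ref (+1); total 1.
Path Well→P5→Ref (+1); total 2.
Path Well→P1→Ref (+1); total 3.
Path Well→M3→Ref (+1); total 4.
Path Well→M4→Ref (+1); total 5.
Path Well→P2→Ref (+1); total 6.
Path Well→M2→Ref (+1); total 7.
No residual Well→Ref path; max flow = 7.
Certifying cut of size 7: {Well→M2, Well→M3, Well→M4, Well→P1, Well→P2, Well→P5, Well→Ref}.

7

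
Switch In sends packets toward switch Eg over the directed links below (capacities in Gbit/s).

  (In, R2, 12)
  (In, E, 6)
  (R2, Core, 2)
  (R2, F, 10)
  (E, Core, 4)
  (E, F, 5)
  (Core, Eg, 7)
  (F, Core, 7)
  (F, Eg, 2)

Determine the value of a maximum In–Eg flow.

Augment In→R2→Core→Eg: bottleneck 2, flow now 2.
Augment In→R2→F→Eg: bottleneck 2, flow now 4.
Augment In→E→Core→Eg: bottleneck 4, flow now 8.
Augment In→R2→F→Core→Eg: bottleneck 1, flow now 9.
No augmenting path remains; maximum flow = 9.
In the residual graph, reachable from In: {In, R2, E, Core, F}.
Min-cut edges: Core→Eg (7), F→Eg (2); capacity 7 + 2 = 9.
This cut is saturated, so no flow can exceed 9.

9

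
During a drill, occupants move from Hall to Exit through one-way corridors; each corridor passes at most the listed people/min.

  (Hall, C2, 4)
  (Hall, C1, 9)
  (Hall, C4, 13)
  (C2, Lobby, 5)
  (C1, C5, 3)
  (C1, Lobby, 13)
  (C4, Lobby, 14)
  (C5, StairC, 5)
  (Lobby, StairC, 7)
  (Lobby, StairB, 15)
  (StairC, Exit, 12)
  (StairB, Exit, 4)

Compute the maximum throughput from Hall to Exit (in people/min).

Augment Hall→C2→Lobby→StairC→Exit: bottleneck 4, flow now 4.
Augment Hall→C1→C5→StairC→Exit: bottleneck 3, flow now 7.
Augment Hall→C1→Lobby→StairC→Exit: bottleneck 3, flow now 10.
Augment Hall→C1→Lobby→StairB→Exit: bottleneck 3, flow now 13.
Augment Hall→C4→Lobby→StairB→Exit: bottleneck 1, flow now 14.
No augmenting path remains; maximum flow = 14.
In the residual graph, reachable from Hall: {Hall, C2, C1, C4, Lobby, StairB}.
Min-cut edges: C1→C5 (3), Lobby→StairC (7), StairB→Exit (4); capacity 3 + 7 + 4 = 14.
This cut is saturated, so no flow can exceed 14.

14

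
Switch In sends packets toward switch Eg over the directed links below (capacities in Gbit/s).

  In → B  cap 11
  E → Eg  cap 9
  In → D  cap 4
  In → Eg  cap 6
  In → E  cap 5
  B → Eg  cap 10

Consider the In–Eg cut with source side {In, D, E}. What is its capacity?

Edges leaving {In, D, E}: In→B (11), In→Eg (6), E→Eg (9).
Cut capacity = 11 + 6 + 9 = 26.

26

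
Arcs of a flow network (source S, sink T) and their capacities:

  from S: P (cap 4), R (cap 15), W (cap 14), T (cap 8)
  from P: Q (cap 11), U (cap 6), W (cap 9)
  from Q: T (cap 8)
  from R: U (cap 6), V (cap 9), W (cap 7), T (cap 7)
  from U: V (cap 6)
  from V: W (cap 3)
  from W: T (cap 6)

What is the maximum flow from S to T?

25

Augment S→T: bottleneck 8, flow now 8.
Augment S→R→T: bottleneck 7, flow now 15.
Augment S→W→T: bottleneck 6, flow now 21.
Augment S→P→Q→T: bottleneck 4, flow now 25.
No augmenting path remains; maximum flow = 25.
In the residual graph, reachable from S: {S, R, U, V, W}.
Min-cut edges: S→P (4), S→T (8), R→T (7), W→T (6); capacity 4 + 8 + 7 + 6 = 25.
This cut is saturated, so no flow can exceed 25.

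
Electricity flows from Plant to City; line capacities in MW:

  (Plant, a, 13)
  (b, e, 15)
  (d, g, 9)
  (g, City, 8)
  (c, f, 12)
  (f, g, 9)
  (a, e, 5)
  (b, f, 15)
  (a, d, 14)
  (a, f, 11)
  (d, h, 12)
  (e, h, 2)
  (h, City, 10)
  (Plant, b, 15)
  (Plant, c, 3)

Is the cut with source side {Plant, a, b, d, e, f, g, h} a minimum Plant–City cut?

No — its capacity is 21, but the minimum cut has capacity 18.

Given cut capacity: 3 + 8 + 10 = 21.
Augment Plant→a→d→g→City: bottleneck 8, flow now 8.
Augment Plant→a→d→h→City: bottleneck 5, flow now 13.
Augment Plant→b→e→h→City: bottleneck 2, flow now 15.
Augment Plant→b→f→g→d→h→City: bottleneck 3, flow now 18. (uses reverse residual edge)
No augmenting path remains; maximum flow = 18.
In the residual graph, reachable from Plant: {Plant, a, b, c, d, e, f, g, h}.
Min-cut edges: g→City (8), h→City (10); capacity 8 + 10 = 18.
Cut capacity 21 exceeds the max flow 18, so it is not minimum.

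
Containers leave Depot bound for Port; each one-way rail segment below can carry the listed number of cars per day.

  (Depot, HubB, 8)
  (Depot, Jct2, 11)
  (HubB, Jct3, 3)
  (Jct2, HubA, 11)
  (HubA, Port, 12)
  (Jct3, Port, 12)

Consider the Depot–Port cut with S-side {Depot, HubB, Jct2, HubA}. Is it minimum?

No — its capacity is 15, but the minimum cut has capacity 14.

Given cut capacity: 3 + 12 = 15.
Augment Depot→HubB→Jct3→Port: bottleneck 3, flow now 3.
Augment Depot→Jct2→HubA→Port: bottleneck 11, flow now 14.
No augmenting path remains; maximum flow = 14.
In the residual graph, reachable from Depot: {Depot, HubB}.
Min-cut edges: Depot→Jct2 (11), HubB→Jct3 (3); capacity 11 + 3 = 14.
Cut capacity 15 exceeds the max flow 14, so it is not minimum.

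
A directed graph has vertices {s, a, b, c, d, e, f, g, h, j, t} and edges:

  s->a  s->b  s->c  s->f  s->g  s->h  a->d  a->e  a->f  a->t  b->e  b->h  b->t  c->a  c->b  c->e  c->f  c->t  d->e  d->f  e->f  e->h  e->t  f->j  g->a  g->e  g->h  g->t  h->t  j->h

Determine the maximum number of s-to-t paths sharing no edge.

5

Assign every edge capacity 1; by Menger, the answer equals the max flow.
Path s→a→t (+1); total 1.
Path s→b→t (+1); total 2.
Path s→c→t (+1); total 3.
Path s→g→t (+1); total 4.
Path s→h→t (+1); total 5.
No residual s→t path; max flow = 5.
Certifying cut of size 5: {h→t, s→a, s→b, s→c, s→g}.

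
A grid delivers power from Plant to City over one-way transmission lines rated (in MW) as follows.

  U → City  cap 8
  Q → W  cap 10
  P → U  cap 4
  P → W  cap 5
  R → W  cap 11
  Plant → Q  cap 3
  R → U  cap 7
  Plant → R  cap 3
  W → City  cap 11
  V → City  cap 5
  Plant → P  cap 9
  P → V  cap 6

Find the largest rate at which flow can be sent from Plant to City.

15

Augment Plant→P→U→City: bottleneck 4, flow now 4.
Augment Plant→P→V→City: bottleneck 5, flow now 9.
Augment Plant→Q→W→City: bottleneck 3, flow now 12.
Augment Plant→R→U→City: bottleneck 3, flow now 15.
No augmenting path remains; maximum flow = 15.
In the residual graph, reachable from Plant: {Plant}.
Min-cut edges: Plant→P (9), Plant→Q (3), Plant→R (3); capacity 9 + 3 + 3 = 15.
This cut is saturated, so no flow can exceed 15.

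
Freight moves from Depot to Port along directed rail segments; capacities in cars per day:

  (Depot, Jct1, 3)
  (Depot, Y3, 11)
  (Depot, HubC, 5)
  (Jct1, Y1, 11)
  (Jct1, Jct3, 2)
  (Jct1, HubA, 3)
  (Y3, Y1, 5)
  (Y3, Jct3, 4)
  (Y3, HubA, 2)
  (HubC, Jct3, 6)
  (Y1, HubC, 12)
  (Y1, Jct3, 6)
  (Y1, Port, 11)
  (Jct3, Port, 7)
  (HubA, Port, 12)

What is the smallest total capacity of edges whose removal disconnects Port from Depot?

Augment Depot→Jct1→Y1→Port: bottleneck 3, flow now 3.
Augment Depot→Y3→Y1→Port: bottleneck 5, flow now 8.
Augment Depot→Y3→Jct3→Port: bottleneck 4, flow now 12.
Augment Depot→Y3→HubA→Port: bottleneck 2, flow now 14.
Augment Depot→HubC→Jct3→Port: bottleneck 3, flow now 17.
No augmenting path remains; maximum flow = 17.
By max-flow min-cut, the minimum cut capacity equals the max flow.
In the residual graph, reachable from Depot: {Depot, Y3, HubC, Jct3}.
Min-cut edges: Depot→Jct1 (3), Y3→Y1 (5), Y3→HubA (2), Jct3→Port (7); capacity 3 + 5 + 2 + 7 = 17.

17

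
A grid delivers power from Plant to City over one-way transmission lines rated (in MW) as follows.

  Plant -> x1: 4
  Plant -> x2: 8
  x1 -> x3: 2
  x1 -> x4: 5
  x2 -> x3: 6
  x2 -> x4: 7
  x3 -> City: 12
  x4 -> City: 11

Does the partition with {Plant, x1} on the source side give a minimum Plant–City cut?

Given cut capacity: 8 + 2 + 5 = 15.
Augment Plant→x1→x3→City: bottleneck 2, flow now 2.
Augment Plant→x1→x4→City: bottleneck 2, flow now 4.
Augment Plant→x2→x3→City: bottleneck 6, flow now 10.
Augment Plant→x2→x4→City: bottleneck 2, flow now 12.
No augmenting path remains; maximum flow = 12.
In the residual graph, reachable from Plant: {Plant}.
Min-cut edges: Plant→x1 (4), Plant→x2 (8); capacity 4 + 8 = 12.
Cut capacity 15 exceeds the max flow 12, so it is not minimum.

No — its capacity is 15, but the minimum cut has capacity 12.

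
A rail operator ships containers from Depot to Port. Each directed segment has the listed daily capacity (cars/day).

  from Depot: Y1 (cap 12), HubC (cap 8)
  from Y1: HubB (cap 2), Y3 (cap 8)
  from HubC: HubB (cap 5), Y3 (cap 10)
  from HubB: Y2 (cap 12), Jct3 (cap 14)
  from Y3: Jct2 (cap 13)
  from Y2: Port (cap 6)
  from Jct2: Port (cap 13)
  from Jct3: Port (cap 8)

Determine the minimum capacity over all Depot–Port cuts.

18

Augment Depot→Y1→HubB→Y2→Port: bottleneck 2, flow now 2.
Augment Depot→Y1→Y3→Jct2→Port: bottleneck 8, flow now 10.
Augment Depot→HubC→HubB→Y2→Port: bottleneck 4, flow now 14.
Augment Depot→HubC→HubB→Jct3→Port: bottleneck 1, flow now 15.
Augment Depot→HubC→Y3→Jct2→Port: bottleneck 3, flow now 18.
No augmenting path remains; maximum flow = 18.
By max-flow min-cut, the minimum cut capacity equals the max flow.
In the residual graph, reachable from Depot: {Depot, Y1}.
Min-cut edges: Depot→HubC (8), Y1→HubB (2), Y1→Y3 (8); capacity 8 + 2 + 8 = 18.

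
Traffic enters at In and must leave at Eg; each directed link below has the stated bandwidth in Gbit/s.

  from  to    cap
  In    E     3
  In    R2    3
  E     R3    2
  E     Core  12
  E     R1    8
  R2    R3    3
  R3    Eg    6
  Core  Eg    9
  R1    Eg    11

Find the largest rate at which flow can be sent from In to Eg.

6

Augment In→E→R3→Eg: bottleneck 2, flow now 2.
Augment In→E→Core→Eg: bottleneck 1, flow now 3.
Augment In→R2→R3→Eg: bottleneck 3, flow now 6.
No augmenting path remains; maximum flow = 6.
In the residual graph, reachable from In: {In}.
Min-cut edges: In→E (3), In→R2 (3); capacity 3 + 3 = 6.
This cut is saturated, so no flow can exceed 6.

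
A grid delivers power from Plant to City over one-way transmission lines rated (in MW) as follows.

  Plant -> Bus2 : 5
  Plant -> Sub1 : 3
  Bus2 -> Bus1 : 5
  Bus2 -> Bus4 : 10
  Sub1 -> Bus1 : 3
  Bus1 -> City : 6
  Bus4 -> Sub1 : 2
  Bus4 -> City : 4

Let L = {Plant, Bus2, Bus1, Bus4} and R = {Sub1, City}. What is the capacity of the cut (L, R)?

Edges leaving {Plant, Bus2, Bus1, Bus4}: Plant→Sub1 (3), Bus1→City (6), Bus4→Sub1 (2), Bus4→City (4).
Cut capacity = 3 + 6 + 2 + 4 = 15.

15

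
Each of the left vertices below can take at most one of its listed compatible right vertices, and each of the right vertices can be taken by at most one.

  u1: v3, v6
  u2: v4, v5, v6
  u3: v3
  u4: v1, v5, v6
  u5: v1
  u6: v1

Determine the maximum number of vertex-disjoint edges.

Unit-capacity flow: source→left, listed edges, right→sink; max matching = max flow.
Augmenting path u1→v3 (+1); matched 1.
Augmenting path u2→v4 (+1); matched 2.
Augmenting path u4→v1 (+1); matched 3.
Augmenting path u3→v3→u1→v6 (+1); matched 4.
Augmenting path u5→v1→u4→v5 (+1); matched 5.
No augmenting path remains; maximum matching = 5.
König certificate: {u1, u2, u3, u4, v1} is a vertex cover of size 5 (every listed pair touches it), so no matching can be larger.

5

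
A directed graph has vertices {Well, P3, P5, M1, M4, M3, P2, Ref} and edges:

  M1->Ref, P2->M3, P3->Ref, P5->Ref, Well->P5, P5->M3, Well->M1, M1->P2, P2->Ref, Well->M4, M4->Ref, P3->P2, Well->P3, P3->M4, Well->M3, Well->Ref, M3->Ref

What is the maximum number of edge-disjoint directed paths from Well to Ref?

Assign every edge capacity 1; by Menger, the answer equals the max flow.
Path Well→Ref (+1); total 1.
Path Well→P3→Ref (+1); total 2.
Path Well→P5→Ref (+1); total 3.
Path Well→M1→Ref (+1); total 4.
Path Well→M4→Ref (+1); total 5.
Path Well→M3→Ref (+1); total 6.
No residual Well→Ref path; max flow = 6.
Certifying cut of size 6: {Well→M1, Well→M3, Well→M4, Well→P3, Well→P5, Well→Ref}.

6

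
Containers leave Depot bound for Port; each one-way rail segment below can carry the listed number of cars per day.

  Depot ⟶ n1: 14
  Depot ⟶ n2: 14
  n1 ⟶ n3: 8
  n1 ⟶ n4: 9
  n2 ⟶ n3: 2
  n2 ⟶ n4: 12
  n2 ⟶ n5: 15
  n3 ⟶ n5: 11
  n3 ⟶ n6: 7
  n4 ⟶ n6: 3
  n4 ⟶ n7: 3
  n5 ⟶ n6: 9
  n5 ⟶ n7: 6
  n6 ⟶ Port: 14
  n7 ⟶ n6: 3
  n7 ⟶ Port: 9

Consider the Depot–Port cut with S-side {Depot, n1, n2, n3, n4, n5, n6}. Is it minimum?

Yes — it is a minimum cut (capacity 23).

Given cut capacity: 3 + 6 + 14 = 23.
Augment Depot→n1→n3→n6→Port: bottleneck 7, flow now 7.
Augment Depot→n1→n4→n6→Port: bottleneck 3, flow now 10.
Augment Depot→n1→n4→n7→Port: bottleneck 3, flow now 13.
Augment Depot→n2→n5→n6→Port: bottleneck 4, flow now 17.
Augment Depot→n2→n5→n7→Port: bottleneck 6, flow now 23.
No augmenting path remains; maximum flow = 23.
Cut capacity 23 equals the max flow, so it is a minimum cut.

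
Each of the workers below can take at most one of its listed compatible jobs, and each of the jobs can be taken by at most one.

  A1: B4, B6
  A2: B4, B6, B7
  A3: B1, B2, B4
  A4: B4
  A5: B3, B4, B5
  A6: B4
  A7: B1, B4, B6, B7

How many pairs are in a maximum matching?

Unit-capacity flow: source→left, listed edges, right→sink; max matching = max flow.
Augmenting path A1→B4 (+1); matched 1.
Augmenting path A2→B6 (+1); matched 2.
Augmenting path A3→B1 (+1); matched 3.
Augmenting path A5→B3 (+1); matched 4.
Augmenting path A7→B7 (+1); matched 5.
Augmenting path A4→B4→A1→B6→A2→B7→A7→B1→A3→B2 (+1); matched 6.
No augmenting path remains; maximum matching = 6.
König certificate: {A1, A2, A3, A5, A7, B4} is a vertex cover of size 6 (every listed pair touches it), so no matching can be larger.

6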